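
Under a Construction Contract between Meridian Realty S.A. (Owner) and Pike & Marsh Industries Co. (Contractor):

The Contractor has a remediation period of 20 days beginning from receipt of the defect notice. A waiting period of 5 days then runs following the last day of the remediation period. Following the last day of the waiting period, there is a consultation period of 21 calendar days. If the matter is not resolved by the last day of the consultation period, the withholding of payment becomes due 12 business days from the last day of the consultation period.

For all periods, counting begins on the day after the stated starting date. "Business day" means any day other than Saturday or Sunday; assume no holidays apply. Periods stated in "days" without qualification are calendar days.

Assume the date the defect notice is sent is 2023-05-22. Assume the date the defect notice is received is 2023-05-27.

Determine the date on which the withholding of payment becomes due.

The last day of the remediation period: 2023-05-27 + 20 days = 2023-06-16.
The last day of the waiting period: 2023-06-16 + 5 days = 2023-06-21.
The last day of the consultation period: 2023-06-21 + 21 days = 2023-07-12.
The date on which the withholding of payment becomes due: counting 12 business days from Wednesday, 2023-07-12 (Jul 13, Jul 14, Jul 17, Jul 18, …, Jul 26, Jul 27, Jul 28, skipping weekends) reaches Friday, 2023-07-28.

2023-07-28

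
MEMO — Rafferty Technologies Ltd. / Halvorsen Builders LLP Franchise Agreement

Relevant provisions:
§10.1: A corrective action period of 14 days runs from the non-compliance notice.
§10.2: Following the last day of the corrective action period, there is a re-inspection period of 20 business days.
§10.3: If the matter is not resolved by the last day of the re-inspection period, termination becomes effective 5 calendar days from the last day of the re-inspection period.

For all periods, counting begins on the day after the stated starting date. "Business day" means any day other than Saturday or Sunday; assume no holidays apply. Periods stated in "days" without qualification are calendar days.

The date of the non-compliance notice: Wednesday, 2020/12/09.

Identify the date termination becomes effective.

2021/01/25

Adding 14 calendar days to 2020/12/09 gives 2020/12/23, which is the last day of the corrective action period.
The last day of the re-inspection period: 20 business days after Wednesday, 2020/12/23, skipping weekends — Dec 24, Dec 25, Dec 28, Dec 29, …, Jan 18, Jan 19, Jan 20 — lands on Wednesday, 2021/01/20.
The date termination becomes effective: 5 calendar days after 2021/01/20 is 2021/01/25.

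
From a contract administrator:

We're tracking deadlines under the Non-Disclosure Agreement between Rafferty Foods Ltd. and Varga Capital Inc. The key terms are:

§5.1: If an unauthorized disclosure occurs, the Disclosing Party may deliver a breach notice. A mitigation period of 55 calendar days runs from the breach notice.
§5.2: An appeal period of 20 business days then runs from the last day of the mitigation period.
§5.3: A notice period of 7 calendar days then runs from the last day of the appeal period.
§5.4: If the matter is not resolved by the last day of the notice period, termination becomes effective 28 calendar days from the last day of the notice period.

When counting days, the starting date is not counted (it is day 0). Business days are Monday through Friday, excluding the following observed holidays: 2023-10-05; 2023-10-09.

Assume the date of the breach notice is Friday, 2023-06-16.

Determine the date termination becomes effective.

2023-10-12

Adding 55 calendar days to 2023-06-16 gives 2023-08-10, which is the last day of the mitigation period.
The last day of the appeal period: 20 business days after Thursday, 2023-08-10, skipping weekends — Aug 11, Aug 14, Aug 15, Aug 16, …, Sep 5, Sep 6, Sep 7 — lands on Thursday, 2023-09-07.
The last day of the notice period: 2023-09-07 + 7 days = 2023-09-14.
Adding 28 calendar days to 2023-09-14 gives 2023-10-12, which is the date termination becomes effective.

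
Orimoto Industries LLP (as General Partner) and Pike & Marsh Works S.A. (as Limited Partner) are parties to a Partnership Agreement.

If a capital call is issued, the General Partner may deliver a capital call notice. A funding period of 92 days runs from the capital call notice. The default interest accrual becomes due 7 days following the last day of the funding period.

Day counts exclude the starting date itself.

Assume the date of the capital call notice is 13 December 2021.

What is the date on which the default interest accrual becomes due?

The last day of the funding period: 13 December 2021 + 92 days = 15 March 2022.
Adding 7 calendar days to 15 March 2022 gives 22 March 2022, which is the date on which the default interest accrual becomes due.

22 March 2022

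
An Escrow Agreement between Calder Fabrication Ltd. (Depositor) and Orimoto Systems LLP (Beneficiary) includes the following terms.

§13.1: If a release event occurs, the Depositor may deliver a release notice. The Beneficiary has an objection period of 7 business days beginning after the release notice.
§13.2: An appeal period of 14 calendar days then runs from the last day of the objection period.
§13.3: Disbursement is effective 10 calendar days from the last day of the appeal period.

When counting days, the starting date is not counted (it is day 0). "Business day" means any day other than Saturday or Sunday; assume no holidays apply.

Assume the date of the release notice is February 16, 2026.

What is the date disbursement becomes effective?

The last day of the objection period: counting 7 business days from Monday, February 16, 2026 (Feb 17, Feb 18, Feb 19, Feb 20, Feb 23, Feb 24, Feb 25, skipping weekends) reaches Wednesday, February 25, 2026.
The last day of the appeal period: 14 calendar days after February 25, 2026 is March 11, 2026.
The date disbursement becomes effective: March 11, 2026 + 10 days = March 21, 2026.

March 21, 2026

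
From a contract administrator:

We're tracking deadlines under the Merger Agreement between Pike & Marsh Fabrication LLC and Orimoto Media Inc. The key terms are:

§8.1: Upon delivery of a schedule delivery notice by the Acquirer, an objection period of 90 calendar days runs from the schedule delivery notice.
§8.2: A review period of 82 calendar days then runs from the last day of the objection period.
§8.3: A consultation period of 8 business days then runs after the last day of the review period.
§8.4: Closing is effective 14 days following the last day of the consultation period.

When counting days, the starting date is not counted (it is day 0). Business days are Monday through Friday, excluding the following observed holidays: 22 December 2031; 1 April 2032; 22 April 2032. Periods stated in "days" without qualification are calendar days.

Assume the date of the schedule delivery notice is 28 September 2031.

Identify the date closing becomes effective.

13 April 2032

Adding 90 calendar days to 28 September 2031 gives 27 December 2031, which is the last day of the objection period.
Adding 82 calendar days to 27 December 2031 gives 18 March 2032, which is the last day of the review period.
The last day of the consultation period: counting 8 business days from Thursday, 18 March 2032 (Mar 19, Mar 22, Mar 23, Mar 24, Mar 25, Mar 26, Mar 29, Mar 30, skipping weekends) reaches Tuesday, 30 March 2032.
The date closing becomes effective: 14 calendar days after 30 March 2032 is 13 April 2032.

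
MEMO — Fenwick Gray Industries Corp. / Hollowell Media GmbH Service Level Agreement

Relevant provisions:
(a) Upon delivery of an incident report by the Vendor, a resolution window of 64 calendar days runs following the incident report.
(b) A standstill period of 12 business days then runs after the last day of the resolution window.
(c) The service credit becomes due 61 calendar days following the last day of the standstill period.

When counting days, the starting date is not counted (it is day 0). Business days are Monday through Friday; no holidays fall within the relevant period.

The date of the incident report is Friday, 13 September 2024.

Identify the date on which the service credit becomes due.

Adding 64 calendar days to 13 September 2024 gives 16 November 2024, which is the last day of the resolution window.
The last day of the standstill period: counting 12 business days from Saturday, 16 November 2024 (Nov 18, Nov 19, Nov 20, Nov 21, …, Nov 29, Dec 2, Dec 3, skipping weekends) reaches Tuesday, 3 December 2024.
The date on which the service credit becomes due: 3 December 2024 + 61 days = 2 February 2025.

2 February 2025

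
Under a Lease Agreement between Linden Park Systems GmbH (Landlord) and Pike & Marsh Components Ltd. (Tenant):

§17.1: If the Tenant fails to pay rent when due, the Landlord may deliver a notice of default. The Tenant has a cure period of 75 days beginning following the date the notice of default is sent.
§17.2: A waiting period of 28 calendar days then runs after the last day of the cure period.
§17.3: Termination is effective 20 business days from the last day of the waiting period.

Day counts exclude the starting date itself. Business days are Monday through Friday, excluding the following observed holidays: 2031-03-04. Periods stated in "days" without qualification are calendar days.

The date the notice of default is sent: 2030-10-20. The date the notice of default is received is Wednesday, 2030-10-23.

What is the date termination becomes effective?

The last day of the cure period: 2030-10-20 + 75 days = 2031-01-03.
The last day of the waiting period: 28 calendar days after 2031-01-03 is 2031-01-31.
The date termination becomes effective: counting 20 business days from Friday, 2031-01-31 (Feb 3, Feb 4, Feb 5, Feb 6, …, Feb 26, Feb 27, Feb 28, skipping weekends) reaches Friday, 2031-02-28.

2031-02-28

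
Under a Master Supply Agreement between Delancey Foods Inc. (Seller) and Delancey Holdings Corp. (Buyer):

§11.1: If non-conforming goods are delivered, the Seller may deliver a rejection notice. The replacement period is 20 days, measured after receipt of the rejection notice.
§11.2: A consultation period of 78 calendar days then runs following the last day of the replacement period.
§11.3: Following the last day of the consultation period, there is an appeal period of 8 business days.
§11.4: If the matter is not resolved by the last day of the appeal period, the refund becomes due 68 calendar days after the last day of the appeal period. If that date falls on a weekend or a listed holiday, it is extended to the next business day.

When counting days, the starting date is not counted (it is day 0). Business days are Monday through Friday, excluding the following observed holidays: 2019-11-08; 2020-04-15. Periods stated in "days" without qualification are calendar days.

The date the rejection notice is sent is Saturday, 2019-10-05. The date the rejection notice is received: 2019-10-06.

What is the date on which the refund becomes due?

2020-03-30

Adding 20 calendar days to 2019-10-06 gives 2019-10-26, which is the last day of the replacement period.
The last day of the consultation period: 78 calendar days after 2019-10-26 is 2020-01-12.
From Sunday, 2020-01-12, 8 business days (Jan 13, Jan 14, Jan 15, Jan 16, Jan 17, Jan 20, Jan 21, Jan 22, skipping weekends) brings us to Wednesday, 2020-01-22, which is the last day of the appeal period.
Adding 68 calendar days to 2020-01-22 gives 2020-03-30, which is the date on which the refund becomes due. 2020-03-30 is a Monday and is not a listed holiday, so no roll-forward applies.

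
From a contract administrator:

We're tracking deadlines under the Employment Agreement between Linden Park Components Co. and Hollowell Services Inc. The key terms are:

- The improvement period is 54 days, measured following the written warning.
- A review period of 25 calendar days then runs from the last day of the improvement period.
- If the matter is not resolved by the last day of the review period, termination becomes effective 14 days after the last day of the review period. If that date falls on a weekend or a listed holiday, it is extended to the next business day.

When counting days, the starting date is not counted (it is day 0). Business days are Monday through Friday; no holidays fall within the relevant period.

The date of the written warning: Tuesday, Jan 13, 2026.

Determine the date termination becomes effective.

Adding 54 calendar days to Jan 13, 2026 gives Mar 8, 2026, which is the last day of the improvement period.
Adding 25 calendar days to Mar 8, 2026 gives Apr 2, 2026, which is the last day of the review period.
The date termination becomes effective: 14 calendar days after Apr 2, 2026 is Apr 16, 2026. Apr 16, 2026 is a Thursday, so no roll-forward applies.

Apr 16, 2026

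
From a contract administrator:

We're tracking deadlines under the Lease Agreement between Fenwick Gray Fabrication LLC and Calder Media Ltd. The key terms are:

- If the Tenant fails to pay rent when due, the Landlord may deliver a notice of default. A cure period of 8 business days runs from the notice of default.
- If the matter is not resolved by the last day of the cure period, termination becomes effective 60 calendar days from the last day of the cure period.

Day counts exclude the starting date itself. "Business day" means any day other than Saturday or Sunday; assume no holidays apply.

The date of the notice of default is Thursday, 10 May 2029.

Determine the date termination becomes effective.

21 July 2029

The last day of the cure period: counting 8 business days from Thursday, 10 May 2029 (May 11, May 14, May 15, May 16, May 17, May 18, May 21, May 22, skipping weekends) reaches Tuesday, 22 May 2029.
Adding 60 calendar days to 22 May 2029 gives 21 July 2029, which is the date termination becomes effective.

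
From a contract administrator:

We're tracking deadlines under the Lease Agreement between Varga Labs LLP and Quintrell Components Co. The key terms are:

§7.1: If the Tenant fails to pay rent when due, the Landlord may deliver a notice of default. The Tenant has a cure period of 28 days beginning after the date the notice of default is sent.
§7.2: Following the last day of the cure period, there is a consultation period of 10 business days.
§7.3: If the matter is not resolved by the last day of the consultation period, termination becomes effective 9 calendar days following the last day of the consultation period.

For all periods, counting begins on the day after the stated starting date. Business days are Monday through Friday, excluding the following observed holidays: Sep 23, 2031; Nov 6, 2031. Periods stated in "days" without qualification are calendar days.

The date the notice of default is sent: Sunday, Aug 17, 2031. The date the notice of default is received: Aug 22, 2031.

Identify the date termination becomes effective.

Oct 8, 2031

Adding 28 calendar days to Aug 17, 2031 gives Sep 14, 2031, which is the last day of the cure period.
From Sunday, Sep 14, 2031, 10 business days (Sep 15, Sep 16, Sep 17, Sep 18, Sep 19, Sep 22, Sep 24, Sep 25, Sep 26, Sep 29, skipping weekends and the listed holiday on Sep 23) brings us to Monday, Sep 29, 2031, which is the last day of the consultation period.
The date termination becomes effective: Sep 29, 2031 + 9 days = Oct 8, 2031.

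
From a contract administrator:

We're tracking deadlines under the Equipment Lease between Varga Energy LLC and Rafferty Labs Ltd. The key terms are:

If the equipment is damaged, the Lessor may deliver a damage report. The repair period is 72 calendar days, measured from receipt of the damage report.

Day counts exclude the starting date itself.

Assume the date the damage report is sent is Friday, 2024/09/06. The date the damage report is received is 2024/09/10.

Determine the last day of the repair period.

2024/11/21

The last day of the repair period: 72 calendar days after 2024/09/10 is 2024/11/21.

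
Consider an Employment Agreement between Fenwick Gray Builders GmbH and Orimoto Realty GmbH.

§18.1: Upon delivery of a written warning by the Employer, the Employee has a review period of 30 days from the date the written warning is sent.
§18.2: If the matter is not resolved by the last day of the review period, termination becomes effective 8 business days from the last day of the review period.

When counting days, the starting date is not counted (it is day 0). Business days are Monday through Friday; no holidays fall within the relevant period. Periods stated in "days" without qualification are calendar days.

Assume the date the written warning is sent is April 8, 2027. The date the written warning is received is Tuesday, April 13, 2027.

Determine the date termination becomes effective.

Adding 30 calendar days to April 8, 2027 gives May 8, 2027, which is the last day of the review period.
From Saturday, May 8, 2027, 8 business days (May 10, May 11, May 12, May 13, May 14, May 17, May 18, May 19, skipping weekends) brings us to Wednesday, May 19, 2027, which is the date termination becomes effective.

May 19, 2027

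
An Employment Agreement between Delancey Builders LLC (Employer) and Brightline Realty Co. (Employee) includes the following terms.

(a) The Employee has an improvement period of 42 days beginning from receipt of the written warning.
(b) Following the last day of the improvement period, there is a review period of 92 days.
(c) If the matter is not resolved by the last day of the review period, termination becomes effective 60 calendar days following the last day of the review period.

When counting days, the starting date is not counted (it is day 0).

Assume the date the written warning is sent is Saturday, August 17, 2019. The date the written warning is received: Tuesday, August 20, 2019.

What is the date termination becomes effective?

March 1, 2020

Adding 42 calendar days to August 20, 2019 gives October 1, 2019, which is the last day of the improvement period.
Adding 92 calendar days to October 1, 2019 gives January 1, 2020, which is the last day of the review period.
Adding 60 calendar days to January 1, 2020 gives March 1, 2020, which is the date termination becomes effective.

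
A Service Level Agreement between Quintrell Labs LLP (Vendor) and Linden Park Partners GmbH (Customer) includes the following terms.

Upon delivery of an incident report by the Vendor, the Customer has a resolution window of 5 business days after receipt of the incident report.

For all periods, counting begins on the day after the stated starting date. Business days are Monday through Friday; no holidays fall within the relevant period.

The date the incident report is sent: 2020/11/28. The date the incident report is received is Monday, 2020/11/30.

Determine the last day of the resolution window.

2020/12/07

From Monday, 2020/11/30, 5 business days (Dec 1, Dec 2, Dec 3, Dec 4, Dec 7, skipping weekends) brings us to Monday, 2020/12/07, which is the last day of the resolution window.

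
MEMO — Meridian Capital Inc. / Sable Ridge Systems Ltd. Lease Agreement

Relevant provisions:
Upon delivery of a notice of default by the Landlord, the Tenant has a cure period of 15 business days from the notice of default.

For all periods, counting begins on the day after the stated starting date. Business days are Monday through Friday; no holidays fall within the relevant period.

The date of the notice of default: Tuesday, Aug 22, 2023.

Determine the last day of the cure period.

The last day of the cure period: counting 15 business days from Tuesday, Aug 22, 2023 (Aug 23, Aug 24, Aug 25, Aug 28, …, Sep 8, Sep 11, Sep 12, skipping weekends) reaches Tuesday, Sep 12, 2023.

Sep 12, 2023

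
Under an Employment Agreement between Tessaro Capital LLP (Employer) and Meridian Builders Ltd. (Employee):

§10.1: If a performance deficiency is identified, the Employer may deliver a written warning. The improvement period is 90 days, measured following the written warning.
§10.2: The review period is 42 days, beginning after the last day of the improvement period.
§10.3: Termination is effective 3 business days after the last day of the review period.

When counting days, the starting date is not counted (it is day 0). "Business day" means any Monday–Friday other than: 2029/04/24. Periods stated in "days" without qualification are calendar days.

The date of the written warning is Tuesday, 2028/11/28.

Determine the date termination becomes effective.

2029/04/12

Adding 90 calendar days to 2028/11/28 gives 2029/02/26, which is the last day of the improvement period.
The last day of the review period: 2029/02/26 + 42 days = 2029/04/09.
The date termination becomes effective: counting 3 business days from Monday, 2029/04/09 (Apr 10, Apr 11, Apr 12, skipping weekends) reaches Thursday, 2029/04/12.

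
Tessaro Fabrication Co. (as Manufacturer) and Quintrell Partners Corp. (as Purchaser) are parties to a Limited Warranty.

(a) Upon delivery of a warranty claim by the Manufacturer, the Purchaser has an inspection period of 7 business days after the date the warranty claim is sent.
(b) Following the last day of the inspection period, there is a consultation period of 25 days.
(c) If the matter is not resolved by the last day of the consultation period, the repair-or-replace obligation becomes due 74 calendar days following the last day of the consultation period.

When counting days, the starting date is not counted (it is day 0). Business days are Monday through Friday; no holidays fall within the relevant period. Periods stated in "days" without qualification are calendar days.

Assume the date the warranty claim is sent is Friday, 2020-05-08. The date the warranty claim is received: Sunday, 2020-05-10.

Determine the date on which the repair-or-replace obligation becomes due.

2020-08-26

The last day of the inspection period: counting 7 business days from Friday, 2020-05-08 (May 11, May 12, May 13, May 14, May 15, May 18, May 19, skipping weekends) reaches Tuesday, 2020-05-19.
The last day of the consultation period: 25 calendar days after 2020-05-19 is 2020-06-13.
Adding 74 calendar days to 2020-06-13 gives 2020-08-26, which is the date on which the repair-or-replace obligation becomes due.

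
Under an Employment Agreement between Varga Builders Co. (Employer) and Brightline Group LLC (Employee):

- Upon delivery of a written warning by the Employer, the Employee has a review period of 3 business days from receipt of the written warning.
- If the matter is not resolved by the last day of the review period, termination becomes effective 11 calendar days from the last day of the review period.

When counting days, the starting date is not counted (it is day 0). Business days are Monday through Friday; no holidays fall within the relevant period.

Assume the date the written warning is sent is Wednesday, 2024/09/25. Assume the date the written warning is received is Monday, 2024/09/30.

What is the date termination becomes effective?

2024/10/14

The last day of the review period: 3 business days after Monday, 2024/09/30, skipping weekends — Oct 1, Oct 2, Oct 3 — lands on Thursday, 2024/10/03.
Adding 11 calendar days to 2024/10/03 gives 2024/10/14, which is the date termination becomes effective.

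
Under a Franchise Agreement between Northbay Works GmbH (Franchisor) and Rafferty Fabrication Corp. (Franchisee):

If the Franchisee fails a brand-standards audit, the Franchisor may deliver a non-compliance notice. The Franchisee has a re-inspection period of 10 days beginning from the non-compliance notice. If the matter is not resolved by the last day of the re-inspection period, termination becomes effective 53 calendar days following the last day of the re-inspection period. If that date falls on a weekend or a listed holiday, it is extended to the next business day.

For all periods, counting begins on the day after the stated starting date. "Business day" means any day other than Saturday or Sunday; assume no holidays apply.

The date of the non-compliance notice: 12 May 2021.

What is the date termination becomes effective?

Adding 10 calendar days to 12 May 2021 gives 22 May 2021, which is the last day of the re-inspection period.
The date termination becomes effective: 53 calendar days after 22 May 2021 is 14 July 2021. 14 July 2021 is a Wednesday, so no roll-forward applies.

14 July 2021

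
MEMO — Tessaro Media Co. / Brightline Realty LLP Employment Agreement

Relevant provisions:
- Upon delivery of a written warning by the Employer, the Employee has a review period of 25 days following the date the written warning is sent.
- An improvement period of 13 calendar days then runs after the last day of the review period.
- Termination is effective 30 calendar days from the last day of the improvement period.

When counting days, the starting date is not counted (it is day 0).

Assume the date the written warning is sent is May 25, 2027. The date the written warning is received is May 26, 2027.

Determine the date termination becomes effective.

August 1, 2027

Adding 25 calendar days to May 25, 2027 gives June 19, 2027, which is the last day of the review period.
The last day of the improvement period: 13 calendar days after June 19, 2027 is July 2, 2027.
The date termination becomes effective: July 2, 2027 + 30 days = August 1, 2027.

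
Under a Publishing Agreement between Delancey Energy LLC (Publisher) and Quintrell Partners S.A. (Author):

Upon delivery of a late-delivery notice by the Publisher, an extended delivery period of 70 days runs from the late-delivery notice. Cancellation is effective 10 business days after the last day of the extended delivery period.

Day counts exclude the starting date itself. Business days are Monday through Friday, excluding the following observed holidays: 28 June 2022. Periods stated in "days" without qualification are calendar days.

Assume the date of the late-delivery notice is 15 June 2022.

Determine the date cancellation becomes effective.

7 September 2022

The last day of the extended delivery period: 70 calendar days after 15 June 2022 is 24 August 2022.
The date cancellation becomes effective: counting 10 business days from Wednesday, 24 August 2022 (Aug 25, Aug 26, Aug 29, Aug 30, Aug 31, Sep 1, Sep 2, Sep 5, Sep 6, Sep 7, skipping weekends) reaches Wednesday, 7 September 2022.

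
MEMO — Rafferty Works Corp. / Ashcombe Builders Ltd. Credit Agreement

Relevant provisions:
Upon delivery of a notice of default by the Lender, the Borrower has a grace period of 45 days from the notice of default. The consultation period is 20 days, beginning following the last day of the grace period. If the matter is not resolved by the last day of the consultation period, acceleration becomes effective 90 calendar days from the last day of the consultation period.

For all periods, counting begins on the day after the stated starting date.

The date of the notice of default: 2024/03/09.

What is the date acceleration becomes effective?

Adding 45 calendar days to 2024/03/09 gives 2024/04/23, which is the last day of the grace period.
The last day of the consultation period: 2024/04/23 + 20 days = 2024/05/13.
The date acceleration becomes effective: 2024/05/13 + 90 days = 2024/08/11.

2024/08/11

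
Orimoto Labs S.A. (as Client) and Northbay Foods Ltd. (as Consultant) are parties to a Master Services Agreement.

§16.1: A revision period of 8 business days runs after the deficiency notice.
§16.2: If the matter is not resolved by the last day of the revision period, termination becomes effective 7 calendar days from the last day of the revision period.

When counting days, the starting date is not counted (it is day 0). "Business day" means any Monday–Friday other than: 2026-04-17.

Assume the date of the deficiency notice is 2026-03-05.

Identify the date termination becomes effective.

2026-03-24

The last day of the revision period: 8 business days after Thursday, 2026-03-05, skipping weekends — Mar 6, Mar 9, Mar 10, Mar 11, Mar 12, Mar 13, Mar 16, Mar 17 — lands on Tuesday, 2026-03-17.
The date termination becomes effective: 7 calendar days after 2026-03-17 is 2026-03-24.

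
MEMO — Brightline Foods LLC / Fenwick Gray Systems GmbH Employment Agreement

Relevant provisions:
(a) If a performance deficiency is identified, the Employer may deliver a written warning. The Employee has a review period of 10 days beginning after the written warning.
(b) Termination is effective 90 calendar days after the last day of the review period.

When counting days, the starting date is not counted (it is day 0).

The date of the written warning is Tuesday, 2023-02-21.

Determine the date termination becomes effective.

Adding 10 calendar days to 2023-02-21 gives 2023-03-03, which is the last day of the review period.
Adding 90 calendar days to 2023-03-03 gives 2023-06-01, which is the date termination becomes effective.

2023-06-01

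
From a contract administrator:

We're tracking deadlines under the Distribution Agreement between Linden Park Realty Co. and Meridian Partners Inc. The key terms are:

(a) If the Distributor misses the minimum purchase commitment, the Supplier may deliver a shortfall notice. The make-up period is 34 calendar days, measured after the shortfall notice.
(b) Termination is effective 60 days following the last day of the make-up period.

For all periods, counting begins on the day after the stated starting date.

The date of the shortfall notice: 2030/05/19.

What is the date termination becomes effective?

The last day of the make-up period: 2030/05/19 + 34 days = 2030/06/22.
Adding 60 calendar days to 2030/06/22 gives 2030/08/21, which is the date termination becomes effective.

2030/08/21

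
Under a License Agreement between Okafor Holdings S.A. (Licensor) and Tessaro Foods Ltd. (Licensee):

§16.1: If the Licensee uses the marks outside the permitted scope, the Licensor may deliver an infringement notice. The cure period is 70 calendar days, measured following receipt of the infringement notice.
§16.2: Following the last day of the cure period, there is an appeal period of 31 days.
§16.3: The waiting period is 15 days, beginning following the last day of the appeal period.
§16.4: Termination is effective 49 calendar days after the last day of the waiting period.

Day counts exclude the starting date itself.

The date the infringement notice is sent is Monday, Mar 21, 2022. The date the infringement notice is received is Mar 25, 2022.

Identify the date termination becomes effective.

Sep 6, 2022

Adding 70 calendar days to Mar 25, 2022 gives Jun 3, 2022, which is the last day of the cure period.
Adding 31 calendar days to Jun 3, 2022 gives Jul 4, 2022, which is the last day of the appeal period.
Adding 15 calendar days to Jul 4, 2022 gives Jul 19, 2022, which is the last day of the waiting period.
The date termination becomes effective: Jul 19, 2022 + 49 days = Sep 6, 2022.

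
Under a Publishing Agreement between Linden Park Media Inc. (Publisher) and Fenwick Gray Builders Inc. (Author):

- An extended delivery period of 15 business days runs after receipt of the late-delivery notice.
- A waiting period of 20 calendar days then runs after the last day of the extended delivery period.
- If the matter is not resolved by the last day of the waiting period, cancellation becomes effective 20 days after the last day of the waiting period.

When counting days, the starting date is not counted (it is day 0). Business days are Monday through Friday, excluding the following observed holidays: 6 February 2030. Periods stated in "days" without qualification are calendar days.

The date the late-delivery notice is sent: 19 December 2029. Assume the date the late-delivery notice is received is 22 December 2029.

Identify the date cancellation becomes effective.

The last day of the extended delivery period: counting 15 business days from Saturday, 22 December 2029 (Dec 24, Dec 25, Dec 26, Dec 27, …, Jan 9, Jan 10, Jan 11, skipping weekends) reaches Friday, 11 January 2030.
Adding 20 calendar days to 11 January 2030 gives 31 January 2030, which is the last day of the waiting period.
The date cancellation becomes effective: 20 calendar days after 31 January 2030 is 20 February 2030.

20 February 2030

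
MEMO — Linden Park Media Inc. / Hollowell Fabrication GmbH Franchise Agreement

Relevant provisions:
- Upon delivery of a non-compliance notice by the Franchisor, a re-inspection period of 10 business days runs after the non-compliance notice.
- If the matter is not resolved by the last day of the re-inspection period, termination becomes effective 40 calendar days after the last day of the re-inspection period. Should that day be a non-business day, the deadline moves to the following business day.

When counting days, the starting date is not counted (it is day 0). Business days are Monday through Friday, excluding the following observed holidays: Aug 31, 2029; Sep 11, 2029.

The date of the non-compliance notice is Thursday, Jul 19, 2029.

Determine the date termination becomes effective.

Sep 12, 2029

The last day of the re-inspection period: 10 business days after Thursday, Jul 19, 2029, skipping weekends — Jul 20, Jul 23, Jul 24, Jul 25, Jul 26, Jul 27, Jul 30, Jul 31, Aug 1, Aug 2 — lands on Thursday, Aug 2, 2029.
The date termination becomes effective: 40 calendar days after Aug 2, 2029 is Sep 11, 2029. That falls on Tuesday, a listed holiday, so it rolls to the next business day, Wednesday, Sep 12, 2029.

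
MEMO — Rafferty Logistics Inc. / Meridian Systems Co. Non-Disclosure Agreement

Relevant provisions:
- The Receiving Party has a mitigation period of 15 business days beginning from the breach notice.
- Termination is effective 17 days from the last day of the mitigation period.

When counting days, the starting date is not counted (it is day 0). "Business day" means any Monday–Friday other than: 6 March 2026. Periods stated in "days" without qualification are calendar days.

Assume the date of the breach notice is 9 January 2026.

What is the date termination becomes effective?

The last day of the mitigation period: counting 15 business days from Friday, 9 January 2026 (Jan 12, Jan 13, Jan 14, Jan 15, …, Jan 28, Jan 29, Jan 30, skipping weekends) reaches Friday, 30 January 2026.
The date termination becomes effective: 17 calendar days after 30 January 2026 is 16 February 2026.

16 February 2026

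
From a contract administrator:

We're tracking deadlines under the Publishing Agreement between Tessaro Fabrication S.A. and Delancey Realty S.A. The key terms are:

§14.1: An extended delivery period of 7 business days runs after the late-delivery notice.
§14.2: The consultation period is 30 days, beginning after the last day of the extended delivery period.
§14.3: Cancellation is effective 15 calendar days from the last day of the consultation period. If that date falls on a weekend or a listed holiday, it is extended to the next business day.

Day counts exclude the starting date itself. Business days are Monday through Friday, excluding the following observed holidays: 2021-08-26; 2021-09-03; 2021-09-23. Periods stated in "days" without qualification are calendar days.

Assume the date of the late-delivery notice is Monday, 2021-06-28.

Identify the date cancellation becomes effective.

The last day of the extended delivery period: 7 business days after Monday, 2021-06-28, skipping weekends — Jun 29, Jun 30, Jul 1, Jul 2, Jul 5, Jul 6, Jul 7 — lands on Wednesday, 2021-07-07.
The last day of the consultation period: 2021-07-07 + 30 days = 2021-08-06.
The date cancellation becomes effective: 15 calendar days after 2021-08-06 is 2021-08-21. That falls on a Saturday, so it rolls to the next business day, Monday, 2021-08-23.

2021-08-23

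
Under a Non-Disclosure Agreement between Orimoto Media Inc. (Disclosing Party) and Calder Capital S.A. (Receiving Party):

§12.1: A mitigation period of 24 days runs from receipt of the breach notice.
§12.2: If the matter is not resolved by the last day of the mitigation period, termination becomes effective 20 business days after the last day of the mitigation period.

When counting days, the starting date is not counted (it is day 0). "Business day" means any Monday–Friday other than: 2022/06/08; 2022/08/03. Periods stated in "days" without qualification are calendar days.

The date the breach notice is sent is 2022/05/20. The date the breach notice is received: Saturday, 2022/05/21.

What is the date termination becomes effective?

2022/07/12

The last day of the mitigation period: 24 calendar days after 2022/05/21 is 2022/06/14.
From Tuesday, 2022/06/14, 20 business days (Jun 15, Jun 16, Jun 17, Jun 20, …, Jul 8, Jul 11, Jul 12, skipping weekends) brings us to Tuesday, 2022/07/12, which is the date termination becomes effective.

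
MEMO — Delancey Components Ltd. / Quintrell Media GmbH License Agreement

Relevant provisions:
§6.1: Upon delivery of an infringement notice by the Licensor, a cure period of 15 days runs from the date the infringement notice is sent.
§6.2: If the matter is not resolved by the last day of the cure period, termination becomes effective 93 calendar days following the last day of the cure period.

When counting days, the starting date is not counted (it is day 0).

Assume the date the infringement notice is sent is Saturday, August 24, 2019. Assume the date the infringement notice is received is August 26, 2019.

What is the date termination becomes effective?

December 10, 2019

The last day of the cure period: 15 calendar days after August 24, 2019 is September 8, 2019.
The date termination becomes effective: 93 calendar days after September 8, 2019 is December 10, 2019.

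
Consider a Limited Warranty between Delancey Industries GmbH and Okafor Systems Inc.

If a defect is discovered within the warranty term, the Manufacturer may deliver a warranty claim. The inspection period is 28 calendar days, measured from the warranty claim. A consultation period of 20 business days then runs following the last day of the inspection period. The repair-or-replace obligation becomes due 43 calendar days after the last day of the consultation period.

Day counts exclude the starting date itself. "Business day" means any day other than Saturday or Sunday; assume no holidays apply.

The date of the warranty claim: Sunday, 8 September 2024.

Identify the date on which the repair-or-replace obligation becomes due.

Adding 28 calendar days to 8 September 2024 gives 6 October 2024, which is the last day of the inspection period.
The last day of the consultation period: counting 20 business days from Sunday, 6 October 2024 (Oct 7, Oct 8, Oct 9, Oct 10, …, Oct 30, Oct 31, Nov 1, skipping weekends) reaches Friday, 1 November 2024.
The date on which the repair-or-replace obligation becomes due: 1 November 2024 + 43 days = 14 December 2024.

14 December 2024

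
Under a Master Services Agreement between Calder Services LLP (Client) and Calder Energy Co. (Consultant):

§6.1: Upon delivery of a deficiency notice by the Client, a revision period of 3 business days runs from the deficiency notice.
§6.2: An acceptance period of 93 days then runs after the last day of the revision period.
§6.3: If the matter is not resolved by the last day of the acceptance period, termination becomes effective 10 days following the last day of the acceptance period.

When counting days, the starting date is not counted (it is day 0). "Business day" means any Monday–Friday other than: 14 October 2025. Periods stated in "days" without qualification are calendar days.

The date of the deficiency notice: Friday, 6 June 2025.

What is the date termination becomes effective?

22 September 2025

The last day of the revision period: counting 3 business days from Friday, 6 June 2025 (Jun 9, Jun 10, Jun 11, skipping weekends) reaches Wednesday, 11 June 2025.
The last day of the acceptance period: 11 June 2025 + 93 days = 12 September 2025.
Adding 10 calendar days to 12 September 2025 gives 22 September 2025, which is the date termination becomes effective.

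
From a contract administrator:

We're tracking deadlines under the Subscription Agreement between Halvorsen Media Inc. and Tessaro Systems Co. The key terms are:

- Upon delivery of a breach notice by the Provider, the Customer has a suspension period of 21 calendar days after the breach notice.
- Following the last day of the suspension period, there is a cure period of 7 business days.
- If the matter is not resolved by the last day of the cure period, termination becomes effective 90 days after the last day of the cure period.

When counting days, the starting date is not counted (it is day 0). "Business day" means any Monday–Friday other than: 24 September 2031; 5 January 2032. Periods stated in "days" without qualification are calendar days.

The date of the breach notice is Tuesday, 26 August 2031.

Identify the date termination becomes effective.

25 December 2031

The last day of the suspension period: 26 August 2031 + 21 days = 16 September 2031.
From Tuesday, 16 September 2031, 7 business days (Sep 17, Sep 18, Sep 19, Sep 22, Sep 23, Sep 25, Sep 26, skipping weekends and the listed holiday on Sep 24) brings us to Friday, 26 September 2031, which is the last day of the cure period.
Adding 90 calendar days to 26 September 2031 gives 25 December 2031, which is the date termination becomes effective.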